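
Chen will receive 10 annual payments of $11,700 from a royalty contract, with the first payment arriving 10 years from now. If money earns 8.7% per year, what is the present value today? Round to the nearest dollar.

PV at t=9 (ordinary 10-year annuity): 11700 × a(10|0.087) = 11700 × 6.503279 = 76,088.3629
Discount back 9 years: 76,088.3629 × (1+0.087)^(−9) = 76,088.3629 × 0.471991 = 35,913.0544

$35,913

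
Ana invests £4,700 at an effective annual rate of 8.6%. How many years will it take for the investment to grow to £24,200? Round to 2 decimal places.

(1+i)^n = 24200/4700 = 5.14894, so n = ln 5.14894 / ln 1.086 = 19.8638 years

19.86 years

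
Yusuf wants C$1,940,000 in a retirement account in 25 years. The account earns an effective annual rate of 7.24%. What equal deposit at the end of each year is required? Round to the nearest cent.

PMT = 1.94e+06 / ( [(1+0.0724)^25 − 1] / 0.0724 ) = 1.94e+06 / 65.471118 = 29,631.3867

C$29,631.39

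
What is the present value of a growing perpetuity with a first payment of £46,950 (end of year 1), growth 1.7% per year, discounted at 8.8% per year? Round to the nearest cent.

£661,267.61

PV = D₁/(r − g) = 46950/(0.088 − 0.017) = 661,267.6056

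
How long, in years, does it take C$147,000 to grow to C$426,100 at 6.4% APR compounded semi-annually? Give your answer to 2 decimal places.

Periodic rate i = 0.064/2 = 0.032.
n = ln(426100/147000) / ln(1+0.032) = ln(2.89864) / 0.031499 = 33.7869 half-years
= 33.7869/2 years

16.89 years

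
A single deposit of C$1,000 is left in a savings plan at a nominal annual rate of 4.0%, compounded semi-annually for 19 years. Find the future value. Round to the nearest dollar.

i = 0.04/2 = 0.02 per half-year; n = 19·2 = 38.
FV = PV·(1+i)^n = 1,000 × 2.122299 = 2,122.2988

C$2,122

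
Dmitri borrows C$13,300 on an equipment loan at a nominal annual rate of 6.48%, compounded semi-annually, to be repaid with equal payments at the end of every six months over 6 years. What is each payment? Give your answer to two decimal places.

C$1,355.36

With 2 periods per year: i = 0.0324, n = 12.
Annuity-PV factor = 9.812892; PMT = 13300 / 9.812892 = 1,355.3599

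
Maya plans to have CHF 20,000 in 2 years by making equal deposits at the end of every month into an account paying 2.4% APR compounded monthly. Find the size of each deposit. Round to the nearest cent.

With 12 periods per year: i = 0.002, n = 24.
FV-annuity factor = 24.560182; PMT = 20000 / 24.560182 = 814.3262

CHF 814.33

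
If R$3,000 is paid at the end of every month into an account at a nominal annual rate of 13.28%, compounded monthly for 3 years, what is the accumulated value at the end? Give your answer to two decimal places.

R$131,796.82

Periodic rate i = 0.1328/12 = 0.0110667; n = 3 × 12 = 36 periods.
FV = PMT · [(1+i)^n − 1] / i = 3000 · 43.932274 = 131,796.8229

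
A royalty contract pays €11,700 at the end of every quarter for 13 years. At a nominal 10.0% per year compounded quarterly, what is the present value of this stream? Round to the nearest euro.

€338,400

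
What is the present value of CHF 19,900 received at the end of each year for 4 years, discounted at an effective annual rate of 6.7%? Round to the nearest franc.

CHF 67,865

PV = PMT · [1 − (1+i)^(−n)] / i = 19900 · 3.410278 = 67,864.5379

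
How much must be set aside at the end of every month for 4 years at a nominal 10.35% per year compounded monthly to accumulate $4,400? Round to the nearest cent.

Periodic rate i = 0.1035/12 = 0.008625; n = 4 × 12 = 48 periods.
FV-annuity factor = 59.150600; PMT = 4400 / 59.150600 = 74.3864

$74.39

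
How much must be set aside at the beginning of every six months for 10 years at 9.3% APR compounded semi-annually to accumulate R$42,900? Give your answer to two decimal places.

R$1,286.33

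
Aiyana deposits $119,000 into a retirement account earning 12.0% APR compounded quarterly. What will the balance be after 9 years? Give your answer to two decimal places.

Periodic rate i = 0.12/4 = 0.03; n = 9 × 4 = 36 periods.
FV = 119,000 × (1 + 0.03)^36 = 344,895.1210

$344,895.12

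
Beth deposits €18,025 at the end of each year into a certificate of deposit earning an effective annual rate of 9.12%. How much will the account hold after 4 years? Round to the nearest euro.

€82,577

FV = PMT · [(1+i)^n − 1] / i = 18025 · 4.581228 = 82,576.6403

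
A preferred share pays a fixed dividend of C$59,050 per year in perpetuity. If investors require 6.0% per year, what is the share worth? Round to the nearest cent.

PV = C/r = 59050/0.06 = 984,166.6667

C$984,166.67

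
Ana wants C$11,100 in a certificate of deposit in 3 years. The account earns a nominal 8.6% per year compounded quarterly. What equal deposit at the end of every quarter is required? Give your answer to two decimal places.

C$820.65

i = 0.086/4 = 0.0215 per quarter; n = 3·4 = 12.
PMT = 11100 / ( [(1+0.0215)^12 − 1] / 0.0215 ) = 11100 / 13.525788 = 820.6546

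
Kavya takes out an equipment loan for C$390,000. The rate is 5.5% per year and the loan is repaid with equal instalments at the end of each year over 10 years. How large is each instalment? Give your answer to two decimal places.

C$51,740.43

Annuity-PV factor = 7.537626; PMT = 390000 / 7.537626 = 51,740.4298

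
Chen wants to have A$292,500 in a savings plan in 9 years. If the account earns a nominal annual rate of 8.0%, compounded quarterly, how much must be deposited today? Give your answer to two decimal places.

With 4 periods per year: i = 0.02, n = 36.
Discount factor = (1+0.02)^(−36) = 0.490223; PV = 292,500 × 0.490223 = 143,390.2715

A$143,390.27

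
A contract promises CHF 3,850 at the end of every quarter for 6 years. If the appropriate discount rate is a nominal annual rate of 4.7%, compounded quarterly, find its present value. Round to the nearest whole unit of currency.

With 4 periods per year: i = 0.01175, n = 24.
Annuity factor a(24|0.01175) = 20.807264; PV = 3850 × 20.807264 = 80,107.9678

CHF 80,108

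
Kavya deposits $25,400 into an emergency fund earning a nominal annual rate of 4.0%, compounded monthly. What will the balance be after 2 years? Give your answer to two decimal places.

$27,511.83

i = 0.04/12 = 0.00333333 per month; n = 2·12 = 24.
25,400 × (1+0.00333333)^24 = 25,400 × 1.083143 = 27,511.8312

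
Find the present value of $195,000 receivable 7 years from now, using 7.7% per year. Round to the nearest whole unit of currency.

PV = FV·(1+i)^(−n) = 195,000 × 0.594963 = 116,017.8167

$116,018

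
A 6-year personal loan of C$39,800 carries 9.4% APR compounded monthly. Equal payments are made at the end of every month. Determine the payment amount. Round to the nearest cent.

With 12 periods per year: i = 0.00783333, n = 72.
Annuity-PV factor = 54.870587; PMT = 39800 / 54.870587 = 725.3431

C$725.34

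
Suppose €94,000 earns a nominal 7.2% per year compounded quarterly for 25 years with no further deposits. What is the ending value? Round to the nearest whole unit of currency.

With 4 periods per year: i = 0.018, n = 100.
94,000 × (1+0.018)^100 = 94,000 × 5.953575 = 559,636.0127

€559,636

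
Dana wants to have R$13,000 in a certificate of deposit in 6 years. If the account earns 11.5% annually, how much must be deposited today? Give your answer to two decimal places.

Discount factor = (1+0.115)^(−6) = 0.520416; PV = 13,000 × 0.520416 = 6,765.4104

R$6,765.41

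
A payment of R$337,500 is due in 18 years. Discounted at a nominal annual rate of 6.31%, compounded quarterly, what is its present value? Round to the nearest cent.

i = 0.0631/4 = 0.015775 per quarter; n = 18·4 = 72.
PV = FV·(1+i)^(−n) = 337,500 × 0.324025 = 109,358.4500

R$109,358.45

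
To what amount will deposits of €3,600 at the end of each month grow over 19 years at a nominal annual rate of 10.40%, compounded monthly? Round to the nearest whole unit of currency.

With 12 periods per year: i = 0.00866667, n = 228.
FV = 3600 × [(1+0.00866667)^228 − 1] / 0.00866667 = 3600 × 709.924100 = 2,555,726.7599

€2,555,727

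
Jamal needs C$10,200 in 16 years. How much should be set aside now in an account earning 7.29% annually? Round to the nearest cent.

Discount factor = (1+0.0729)^(−16) = 0.324379; PV = 10,200 × 0.324379 = 3,308.6608

C$3,308.66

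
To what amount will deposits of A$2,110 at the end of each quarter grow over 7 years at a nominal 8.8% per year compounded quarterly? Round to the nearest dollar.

A$80,485

With 4 periods per year: i = 0.022, n = 28.
FV = 2110 × [(1+0.022)^28 − 1] / 0.022 = 2110 × 38.144708 = 80,485.3348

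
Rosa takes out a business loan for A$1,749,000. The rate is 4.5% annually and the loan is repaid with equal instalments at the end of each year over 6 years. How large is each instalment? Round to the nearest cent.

A$339,093.30

PMT = 1.749e+06 / ( [1 − (1+0.045)^(−6)] / 0.045 ) = 1.749e+06 / 5.157872 = 339,093.2998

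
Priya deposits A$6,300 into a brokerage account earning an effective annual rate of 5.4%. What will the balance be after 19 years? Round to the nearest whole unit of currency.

A$17,112

FV = PV·(1+i)^n = 6,300 × 2.716262 = 17,112.4486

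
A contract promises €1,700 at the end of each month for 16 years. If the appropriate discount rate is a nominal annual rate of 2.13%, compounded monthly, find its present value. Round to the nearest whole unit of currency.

€276,390

Periodic rate i = 0.0213/12 = 0.001775; n = 16 × 12 = 192 periods.
PV = PMT · [1 − (1+i)^(−n)] / i = 1700 · 162.582523 = 276,390.2884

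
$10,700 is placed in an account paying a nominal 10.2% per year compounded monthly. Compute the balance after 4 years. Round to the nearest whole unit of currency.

$16,063

With 12 periods per year: i = 0.0085, n = 48.
10,700 × (1+0.0085)^48 = 10,700 × 1.501216 = 16,063.0163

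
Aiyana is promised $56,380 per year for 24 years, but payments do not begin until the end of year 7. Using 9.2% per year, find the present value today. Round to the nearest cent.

PV at t=6 (ordinary 24-year annuity): 56380 × a(24|0.092) = 56380 × 9.554737 = 538,696.1001
Discount back 6 years: 538,696.1001 × (1+0.092)^(−6) = 538,696.1001 × 0.589745 = 317,693.2600

$317,693.26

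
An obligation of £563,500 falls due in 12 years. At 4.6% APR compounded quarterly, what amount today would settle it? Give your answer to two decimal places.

£325,485.27

Periodic rate i = 0.046/4 = 0.0115; n = 12 × 4 = 48 periods.
Discount factor = (1+0.0115)^(−48) = 0.577614; PV = 563,500 × 0.577614 = 325,485.2701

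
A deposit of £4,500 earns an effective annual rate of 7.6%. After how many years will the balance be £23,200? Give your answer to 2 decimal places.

(1+i)^n = 23200/4500 = 5.15556, so n = ln 5.15556 / ln 1.076 = 22.3900 years

22.39 years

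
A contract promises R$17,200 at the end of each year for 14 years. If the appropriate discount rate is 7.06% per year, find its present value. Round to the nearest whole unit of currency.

R$149,882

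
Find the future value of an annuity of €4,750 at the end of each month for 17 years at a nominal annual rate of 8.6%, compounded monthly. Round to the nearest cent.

Periodic rate i = 0.086/12 = 0.00716667; n = 17 × 12 = 204 periods.
Accumulation factor s(204|0.00716667) = 459.368743; FV = 4750 × 459.368743 = 2,182,001.5307

€2,182,001.53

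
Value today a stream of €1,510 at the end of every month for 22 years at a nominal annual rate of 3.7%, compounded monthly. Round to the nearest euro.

€272,467

Periodic rate i = 0.037/12 = 0.00308333; n = 22 × 12 = 264 periods.
Annuity factor a(264|0.00308333) = 180.441916; PV = 1510 × 180.441916 = 272,467.2927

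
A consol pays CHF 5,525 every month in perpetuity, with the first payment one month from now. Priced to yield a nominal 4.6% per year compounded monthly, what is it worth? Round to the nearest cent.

CHF 1,441,304.35

Periodic rate i = 0.046/12 = 0.00383333.
PV = C/r = 5525/0.00383333 = 1,441,304.3478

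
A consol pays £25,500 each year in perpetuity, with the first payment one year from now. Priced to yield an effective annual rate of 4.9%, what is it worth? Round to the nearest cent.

£520,408.16

PV = C/r = 25500/0.049 = 520,408.1633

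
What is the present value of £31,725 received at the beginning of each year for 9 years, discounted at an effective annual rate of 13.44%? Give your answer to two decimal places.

£181,699.98

Annuity factor a(9|0.1344) × (1+i) = 5.727344; PV = 31725 × 5.727344 = 181,699.9816
(annuity-due: payments at period start, so ×(1+i).)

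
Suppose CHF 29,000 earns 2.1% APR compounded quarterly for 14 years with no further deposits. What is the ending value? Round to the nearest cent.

CHF 38,881.82

Periodic rate i = 0.021/4 = 0.00525; n = 14 × 4 = 56 periods.
FV = 29,000 × (1 + 0.00525)^56 = 38,881.8193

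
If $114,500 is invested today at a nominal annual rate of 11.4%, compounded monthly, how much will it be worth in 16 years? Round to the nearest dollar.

With 12 periods per year: i = 0.0095, n = 192.
FV = 114,500 × (1 + 0.0095)^192 = 703,427.8460

$703,428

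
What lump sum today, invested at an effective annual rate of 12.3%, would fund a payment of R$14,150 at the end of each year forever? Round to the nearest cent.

R$115,040.65

PV = PMT / i = 14150 / 0.123 = 115,040.6504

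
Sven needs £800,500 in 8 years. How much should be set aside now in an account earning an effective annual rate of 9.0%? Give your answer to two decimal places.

£401,743.96

PV = 800,500 / (1 + 0.09)^8 = 800,500 / 1.992563 = 401,743.9569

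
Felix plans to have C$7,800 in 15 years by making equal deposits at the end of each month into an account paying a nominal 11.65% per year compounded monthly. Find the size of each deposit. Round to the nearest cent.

C$16.14

With 12 periods per year: i = 0.00970833, n = 180.
PMT = 7800 / ( [(1+0.00970833)^180 − 1] / 0.00970833 ) = 7800 / 483.302099 = 16.1390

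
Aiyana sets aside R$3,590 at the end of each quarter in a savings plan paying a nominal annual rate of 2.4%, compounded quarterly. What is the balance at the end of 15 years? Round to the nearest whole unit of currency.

R$258,353

With 4 periods per year: i = 0.006, n = 60.
Accumulation factor s(60|0.006) = 71.964735; FV = 3590 × 71.964735 = 258,353.3999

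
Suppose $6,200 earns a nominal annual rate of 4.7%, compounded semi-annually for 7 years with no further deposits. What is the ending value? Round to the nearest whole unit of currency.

$8,583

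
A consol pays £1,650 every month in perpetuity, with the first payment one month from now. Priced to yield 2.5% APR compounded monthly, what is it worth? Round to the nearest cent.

£792,000.00

Periodic rate i = 0.025/12 = 0.00208333.
PV = PMT / i = 1650 / 0.00208333 = 792,000.0000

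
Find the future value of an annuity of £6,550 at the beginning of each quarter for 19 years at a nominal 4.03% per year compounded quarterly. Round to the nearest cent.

With 4 periods per year: i = 0.010075, n = 76.
Accumulation factor s(76|0.010075) × (1+i) = 114.519479; FV = 6550 × 114.519479 = 750,102.5854
Payments are at the start of each period, so multiply by (1+i).

£750,102.59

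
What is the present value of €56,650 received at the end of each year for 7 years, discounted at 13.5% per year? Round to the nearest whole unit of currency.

€246,690

PV = 56650 × [1 − (1+0.135)^(−7)] / 0.135 = 56650 × 4.354630 = 246,689.7649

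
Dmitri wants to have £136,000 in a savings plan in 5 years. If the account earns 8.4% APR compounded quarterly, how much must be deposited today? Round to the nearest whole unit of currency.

£89,748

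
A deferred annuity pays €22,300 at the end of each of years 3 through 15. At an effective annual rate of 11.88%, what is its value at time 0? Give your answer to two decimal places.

€115,112.89

Value one period before first payment (t=2): 22300 × [1 − (1+0.1188)^(−13)] / 0.1188 = 22300 × 6.461361 = 144,088.3474
Discount back 2 years: 144,088.3474 × (1+0.1188)^(−2) = 144,088.3474 × 0.798905 = 115,112.8867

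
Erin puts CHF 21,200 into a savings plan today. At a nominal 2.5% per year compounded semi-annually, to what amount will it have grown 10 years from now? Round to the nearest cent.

CHF 27,179.19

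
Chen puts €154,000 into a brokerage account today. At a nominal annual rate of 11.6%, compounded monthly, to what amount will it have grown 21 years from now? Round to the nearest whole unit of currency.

€1,739,328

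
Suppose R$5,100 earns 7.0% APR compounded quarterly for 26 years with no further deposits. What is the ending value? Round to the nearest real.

R$30,985

With 4 periods per year: i = 0.0175, n = 104.
FV = PV·(1+i)^n = 5,100 × 6.075464 = 30,984.8671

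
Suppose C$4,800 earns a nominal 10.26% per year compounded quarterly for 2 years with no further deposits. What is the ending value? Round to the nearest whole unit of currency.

Periodic rate i = 0.1026/4 = 0.02565; n = 2 × 4 = 8 periods.
4,800 × (1+0.02565)^8 = 4,800 × 1.224598 = 5,878.0694

C$5,878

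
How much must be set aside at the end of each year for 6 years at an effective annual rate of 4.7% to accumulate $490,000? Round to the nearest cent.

$72,584.35

FV-annuity factor = 6.750767; PMT = 490000 / 6.750767 = 72,584.3464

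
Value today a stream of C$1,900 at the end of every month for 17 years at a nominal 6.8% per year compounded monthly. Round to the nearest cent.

C$229,417.85

Periodic rate i = 0.068/12 = 0.00566667; n = 17 × 12 = 204 periods.
PV = 1900 × [1 − (1+0.00566667)^(−204)] / 0.00566667 = 1900 × 120.746237 = 229,417.8504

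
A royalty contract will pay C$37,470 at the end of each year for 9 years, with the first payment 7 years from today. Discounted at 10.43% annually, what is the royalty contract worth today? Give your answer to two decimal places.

PV at t=6 (ordinary 9-year annuity): 37470 × a(9|0.1043) = 37470 × 5.661893 = 212,151.1200
PV₀ = 212,151.1200 / (1+0.1043)^6 = 212,151.1200 / 1.813520 = 116,983.0380

C$116,983.04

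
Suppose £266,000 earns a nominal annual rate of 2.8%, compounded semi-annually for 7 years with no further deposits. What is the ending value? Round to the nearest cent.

£323,156.58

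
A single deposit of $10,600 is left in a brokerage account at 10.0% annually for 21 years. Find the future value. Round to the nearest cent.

FV = 10,600 × (1 + 0.1)^21 = 78,442.6494

$78,442.65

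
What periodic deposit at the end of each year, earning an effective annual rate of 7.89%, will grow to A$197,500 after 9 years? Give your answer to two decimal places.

A$15,888.53

FV-annuity factor = 12.430354; PMT = 197500 / 12.430354 = 15,888.5264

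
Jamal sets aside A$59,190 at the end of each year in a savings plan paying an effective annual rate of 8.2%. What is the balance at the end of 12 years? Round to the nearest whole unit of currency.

FV = PMT · [(1+i)^n − 1] / i = 59190 · 19.203694 = 1,136,666.6723

A$1,136,667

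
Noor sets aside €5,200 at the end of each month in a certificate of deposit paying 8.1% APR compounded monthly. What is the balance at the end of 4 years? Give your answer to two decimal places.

Periodic rate i = 0.081/12 = 0.00675; n = 4 × 12 = 48 periods.
FV = 5200 × [(1+0.00675)^48 − 1] / 0.00675 = 5200 × 56.465625 = 293,621.2515

€293,621.25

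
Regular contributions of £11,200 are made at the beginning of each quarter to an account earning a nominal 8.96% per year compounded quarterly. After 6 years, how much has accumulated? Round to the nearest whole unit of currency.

£358,743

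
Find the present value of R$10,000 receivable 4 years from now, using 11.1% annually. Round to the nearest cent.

R$6,563.63

Discount factor = (1+0.111)^(−4) = 0.656363; PV = 10,000 × 0.656363 = 6,563.6251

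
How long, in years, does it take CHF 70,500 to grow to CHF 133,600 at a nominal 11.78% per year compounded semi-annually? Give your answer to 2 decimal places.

Periodic rate i = 0.1178/2 = 0.0589.
(1+i)^n = 133600/70500 = 1.89504, so n = ln 1.89504 / ln 1.0589 = 11.1695 half-years
= 11.1695/2 years

5.58 years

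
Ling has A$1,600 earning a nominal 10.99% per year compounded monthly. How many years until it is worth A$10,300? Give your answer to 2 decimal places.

17.02 years

Periodic rate i = 0.1099/12 = 0.00915833.
n = ln(10300/1600) / ln(1+0.00915833) = ln(6.43750) / 0.009117 = 204.2571 months
= 204.2571/12 years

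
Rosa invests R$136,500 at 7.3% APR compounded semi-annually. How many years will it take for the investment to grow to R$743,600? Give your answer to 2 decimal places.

23.64 years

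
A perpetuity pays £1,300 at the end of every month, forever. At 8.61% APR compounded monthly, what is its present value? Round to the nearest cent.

£181,184.67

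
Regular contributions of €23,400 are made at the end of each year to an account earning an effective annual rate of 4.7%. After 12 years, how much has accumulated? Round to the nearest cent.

FV = 23400 × [(1+0.047)^12 − 1] / 0.047 = 23400 × 15.643458 = 366,056.9125

€366,056.91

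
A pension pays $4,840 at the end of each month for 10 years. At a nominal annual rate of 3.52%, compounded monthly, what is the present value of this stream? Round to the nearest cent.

With 12 periods per year: i = 0.00293333, n = 120.
PV = 4840 × [1 − (1+0.00293333)^(−120)] / 0.00293333 = 4840 × 101.030936 = 488,989.7315

$488,989.73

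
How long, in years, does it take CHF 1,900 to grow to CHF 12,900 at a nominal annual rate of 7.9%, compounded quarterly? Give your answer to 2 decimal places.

Periodic rate i = 0.079/4 = 0.01975.
n = ln(12900/1900) / ln(1+0.01975) = ln(6.78947) / 0.019557 = 97.9355 quarters
= 97.9355/4 years

24.48 years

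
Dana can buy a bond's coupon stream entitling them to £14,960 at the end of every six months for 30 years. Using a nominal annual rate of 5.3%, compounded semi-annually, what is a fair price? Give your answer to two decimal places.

£446,998.37

Periodic rate i = 0.053/2 = 0.0265; n = 30 × 2 = 60 periods.
PV = 14960 × [1 − (1+0.0265)^(−60)] / 0.0265 = 14960 × 29.879570 = 446,998.3666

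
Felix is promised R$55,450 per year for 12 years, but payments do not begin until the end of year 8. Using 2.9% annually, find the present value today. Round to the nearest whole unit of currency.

R$454,557

PV at t=7 (ordinary 12-year annuity): 55450 × a(12|0.029) = 55450 × 10.013686 = 555,258.9041
PV₀ = 555,258.9041 / (1+0.029)^7 = 555,258.9041 / 1.221540 = 454,556.5375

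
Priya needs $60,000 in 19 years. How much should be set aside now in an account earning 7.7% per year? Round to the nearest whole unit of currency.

$14,657

PV = 60,000 / (1 + 0.077)^19 = 60,000 / 4.093534 = 14,657.2632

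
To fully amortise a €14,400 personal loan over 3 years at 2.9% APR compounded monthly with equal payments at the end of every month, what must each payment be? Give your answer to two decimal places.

With 12 periods per year: i = 0.00241667, n = 36.
PMT = 14400 / ( [1 − (1+0.00241667)^(−36)] / 0.00241667 ) = 14400 / 34.438630 = 418.1351

€418.14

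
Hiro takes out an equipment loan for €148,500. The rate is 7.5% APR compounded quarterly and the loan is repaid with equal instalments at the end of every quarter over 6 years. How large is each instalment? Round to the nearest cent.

Periodic rate i = 0.075/4 = 0.01875; n = 6 × 4 = 24 periods.
PMT = 148500 / ( [1 − (1+0.01875)^(−24)] / 0.01875 ) = 148500 / 19.184505 = 7,740.6219

€7,740.62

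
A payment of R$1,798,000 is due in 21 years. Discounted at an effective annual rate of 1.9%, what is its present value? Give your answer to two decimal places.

R$1,210,965.65

PV = 1,798,000 / (1 + 0.019)^21 = 1,798,000 / 1.484765 = 1,210,965.6474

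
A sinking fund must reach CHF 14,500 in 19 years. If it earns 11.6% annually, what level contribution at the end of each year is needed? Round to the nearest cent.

CHF 238.69

PMT = 14500 / ( [(1+0.116)^19 − 1] / 0.116 ) = 14500 / 60.747715 = 238.6921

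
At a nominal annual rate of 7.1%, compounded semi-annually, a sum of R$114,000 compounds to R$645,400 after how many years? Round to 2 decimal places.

Periodic rate i = 0.071/2 = 0.0355.
n = ln(645400/114000) / ln(1+0.0355) = ln(5.66140) / 0.034884 = 49.6976 half-years
= 49.6976/2 years

24.85 years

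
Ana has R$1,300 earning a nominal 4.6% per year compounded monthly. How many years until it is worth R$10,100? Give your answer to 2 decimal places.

44.65 years

Periodic rate i = 0.046/12 = 0.00383333.
(1+i)^n = 10100/1300 = 7.76923, so n = ln 7.76923 / ln 1.00383 = 535.8517 months
= 535.8517/12 years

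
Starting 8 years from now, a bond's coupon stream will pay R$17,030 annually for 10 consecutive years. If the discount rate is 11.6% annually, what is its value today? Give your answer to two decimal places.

PV at t=7 (ordinary 10-year annuity): 17030 × a(10|0.116) = 17030 × 5.743953 = 97,819.5244
Discount back 7 years: 97,819.5244 × (1+0.116)^(−7) = 97,819.5244 × 0.463821 = 45,370.7736

R$45,370.77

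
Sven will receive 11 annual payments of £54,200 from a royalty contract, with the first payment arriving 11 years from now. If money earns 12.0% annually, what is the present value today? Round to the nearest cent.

£103,618.49

Value one period before first payment (t=10): 54200 × [1 − (1+0.12)^(−11)] / 0.12 = 54200 × 5.937699 = 321,823.2930
PV₀ = 321,823.2930 / (1+0.12)^10 = 321,823.2930 / 3.105848 = 103,618.4873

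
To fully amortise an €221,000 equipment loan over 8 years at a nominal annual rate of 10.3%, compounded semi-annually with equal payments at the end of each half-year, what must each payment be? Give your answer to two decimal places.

With 2 periods per year: i = 0.0515, n = 16.
PMT = 221000 / ( [1 − (1+0.0515)^(−16)] / 0.0515 ) = 221000 / 10.722981 = 20,609.9401

€20,609.94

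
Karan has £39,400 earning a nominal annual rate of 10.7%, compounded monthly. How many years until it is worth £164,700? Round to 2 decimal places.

13.43 years

Periodic rate i = 0.107/12 = 0.00891667.
(1+i)^n = 164700/39400 = 4.18020, so n = ln 4.18020 / ln 1.00892 = 161.1283 months
= 161.1283/12 years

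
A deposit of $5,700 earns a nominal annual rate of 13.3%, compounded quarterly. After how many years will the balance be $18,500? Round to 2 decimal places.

9.00 years

Periodic rate i = 0.133/4 = 0.03325.
(1+i)^n = 18500/5700 = 3.24561, so n = ln 3.24561 / ln 1.03325 = 35.9931 quarters
= 35.9931/4 years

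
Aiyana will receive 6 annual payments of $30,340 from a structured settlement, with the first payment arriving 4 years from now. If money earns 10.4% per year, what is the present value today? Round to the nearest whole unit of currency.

$97,062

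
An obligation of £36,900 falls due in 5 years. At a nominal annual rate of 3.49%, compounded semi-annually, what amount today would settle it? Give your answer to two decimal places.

i = 0.0349/2 = 0.01745 per half-year; n = 5·2 = 10.
PV = 36,900 / (1 + 0.01745)^10 = 36,900 / 1.188860 = 31,038.1341

£31,038.13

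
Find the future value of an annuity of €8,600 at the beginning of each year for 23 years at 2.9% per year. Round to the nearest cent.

€283,786.10

FV = PMT · [(1+i)^n − 1] / i × (1+i) = 8600 · 32.998384 = 283,786.1002
Payments are at the start of each period, so multiply by (1+i).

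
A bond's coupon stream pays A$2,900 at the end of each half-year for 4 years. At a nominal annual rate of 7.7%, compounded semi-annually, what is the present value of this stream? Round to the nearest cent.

With 2 periods per year: i = 0.0385, n = 8.
PV = PMT · [1 − (1+i)^(−n)] / i = 2900 · 6.774643 = 19,646.4657

A$19,646.47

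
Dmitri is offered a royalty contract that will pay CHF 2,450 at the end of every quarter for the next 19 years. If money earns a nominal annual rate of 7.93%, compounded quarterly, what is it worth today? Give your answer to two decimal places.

CHF 95,784.00

With 4 periods per year: i = 0.019825, n = 76.
Annuity factor a(76|0.019825) = 39.095510; PV = 2450 × 39.095510 = 95,784.0005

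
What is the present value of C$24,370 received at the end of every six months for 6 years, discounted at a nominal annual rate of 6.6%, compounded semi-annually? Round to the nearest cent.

C$238,291.71

i = 0.066/2 = 0.033 per half-year; n = 6·2 = 12.
PV = 24370 × [1 − (1+0.033)^(−12)] / 0.033 = 24370 × 9.778076 = 238,291.7087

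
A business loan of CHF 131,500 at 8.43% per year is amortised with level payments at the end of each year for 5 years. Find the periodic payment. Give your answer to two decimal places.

Annuity-PV factor = 3.947866; PMT = 131500 / 3.947866 = 33,309.1339

CHF 33,309.13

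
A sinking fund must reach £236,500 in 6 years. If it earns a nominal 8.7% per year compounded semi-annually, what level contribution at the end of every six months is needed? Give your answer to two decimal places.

£15,426.24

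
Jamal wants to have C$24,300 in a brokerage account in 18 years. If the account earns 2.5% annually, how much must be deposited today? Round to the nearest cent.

C$15,580.33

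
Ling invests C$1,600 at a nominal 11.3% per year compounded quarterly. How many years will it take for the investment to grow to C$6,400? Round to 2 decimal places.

12.44 years

Periodic rate i = 0.113/4 = 0.02825.
n = ln(6400/1600) / ln(1+0.02825) = ln(4.00000) / 0.027858 = 49.7623 quarters
= 49.7623/4 years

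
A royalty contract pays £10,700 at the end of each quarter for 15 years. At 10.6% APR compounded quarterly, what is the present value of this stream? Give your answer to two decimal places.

£319,711.40

i = 0.106/4 = 0.0265 per quarter; n = 15·4 = 60.
PV = PMT · [1 − (1+i)^(−n)] / i = 10700 · 29.879570 = 319,711.3985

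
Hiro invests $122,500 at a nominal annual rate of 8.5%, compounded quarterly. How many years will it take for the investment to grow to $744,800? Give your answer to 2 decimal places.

21.46 years

Periodic rate i = 0.085/4 = 0.02125.
n = ln(744800/122500) / ln(1+0.02125) = ln(6.08000) / 0.021027 = 85.8407 quarters
= 85.8407/4 years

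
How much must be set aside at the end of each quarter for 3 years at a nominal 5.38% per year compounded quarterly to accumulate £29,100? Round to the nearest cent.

£2,250.80

i = 0.0538/4 = 0.01345 per quarter; n = 3·4 = 12.
PMT = 29100 / ( [(1+0.01345)^12 − 1] / 0.01345 ) = 29100 / 12.928729 = 2,250.8012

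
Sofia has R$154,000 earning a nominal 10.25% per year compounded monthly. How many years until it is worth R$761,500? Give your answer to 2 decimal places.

15.66 years

Periodic rate i = 0.1025/12 = 0.00854167.
n = ln(761500/154000) / ln(1+0.00854167) = ln(4.94481) / 0.008505 = 187.9205 months
= 187.9205/12 years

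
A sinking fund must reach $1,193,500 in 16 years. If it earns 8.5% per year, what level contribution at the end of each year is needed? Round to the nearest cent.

$37,730.76

FV-annuity factor = 31.632012; PMT = 1.1935e+06 / 31.632012 = 37,730.7646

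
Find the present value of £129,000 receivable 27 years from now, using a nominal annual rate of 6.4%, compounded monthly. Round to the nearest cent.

£23,020.94

With 12 periods per year: i = 0.00533333, n = 324.
Discount factor = (1+0.00533333)^(−324) = 0.178457; PV = 129,000 × 0.178457 = 23,020.9365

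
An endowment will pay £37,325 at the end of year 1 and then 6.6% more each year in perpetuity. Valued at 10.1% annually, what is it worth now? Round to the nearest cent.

£1,066,428.57

PV = PMT / (i − g) = 37325 / (0.101 − 0.066) = 37325 / 0.035000 = 1,066,428.5714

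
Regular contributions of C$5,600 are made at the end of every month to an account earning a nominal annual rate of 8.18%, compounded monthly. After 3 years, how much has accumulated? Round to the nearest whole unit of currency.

With 12 periods per year: i = 0.00681667, n = 36.
FV = PMT · [(1+i)^n − 1] / i = 5600 · 40.645776 = 227,616.3436

C$227,616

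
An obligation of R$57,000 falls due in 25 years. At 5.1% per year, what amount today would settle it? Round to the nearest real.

R$16,436

Discount factor = (1+0.051)^(−25) = 0.288358; PV = 57,000 × 0.288358 = 16,436.4096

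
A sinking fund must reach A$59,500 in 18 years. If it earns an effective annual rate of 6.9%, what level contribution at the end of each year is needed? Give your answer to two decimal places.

PMT = 59500 / ( [(1+0.069)^18 − 1] / 0.069 ) = 59500 / 33.674247 = 1,766.9289

A$1,766.93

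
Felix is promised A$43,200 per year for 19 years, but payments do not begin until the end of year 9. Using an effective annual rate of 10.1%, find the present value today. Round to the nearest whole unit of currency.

A$166,256

PV at t=8 (ordinary 19-year annuity): 43200 × a(19|0.101) = 43200 × 8.309809 = 358,983.7560
PV₀ = 358,983.7560 / (1+0.101)^8 = 358,983.7560 / 2.159228 = 166,255.5858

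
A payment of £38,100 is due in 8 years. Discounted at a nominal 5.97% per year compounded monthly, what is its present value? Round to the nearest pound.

With 12 periods per year: i = 0.004975, n = 96.
PV = FV·(1+i)^(−n) = 38,100 × 0.621005 = 23,660.2964

£23,660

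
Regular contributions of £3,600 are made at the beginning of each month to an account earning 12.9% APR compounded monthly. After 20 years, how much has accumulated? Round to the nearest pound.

Periodic rate i = 0.129/12 = 0.01075; n = 20 × 12 = 240 periods.
FV = 3600 × [(1+0.01075)^240 − 1] / 0.01075 × (1+i) = 3600 × 1129.846738 = 4,067,448.2569
(Beginning-of-period payments → annuity-due factor ×(1+i).)

£4,067,448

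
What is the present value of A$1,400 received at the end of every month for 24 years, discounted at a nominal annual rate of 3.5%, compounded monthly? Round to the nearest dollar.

With 12 periods per year: i = 0.00291667, n = 288.
PV = 1400 × [1 − (1+0.00291667)^(−288)] / 0.00291667 = 1400 × 194.661029 = 272,525.4405

A$272,525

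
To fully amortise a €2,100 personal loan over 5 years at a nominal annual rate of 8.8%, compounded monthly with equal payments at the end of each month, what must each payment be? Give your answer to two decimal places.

€43.39

i = 0.088/12 = 0.00733333 per month; n = 5·12 = 60.
PMT = 2100 / ( [1 − (1+0.00733333)^(−60)] / 0.00733333 ) = 2100 / 48.399376 = 43.3890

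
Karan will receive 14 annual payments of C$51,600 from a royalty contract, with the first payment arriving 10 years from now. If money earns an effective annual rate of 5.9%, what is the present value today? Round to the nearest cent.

PV at t=9 (ordinary 14-year annuity): 51600 × a(14|0.059) = 51600 × 9.352810 = 482,604.9900
Discount back 9 years: 482,604.9900 × (1+0.059)^(−9) = 482,604.9900 × 0.596948 = 288,089.9891

C$288,089.99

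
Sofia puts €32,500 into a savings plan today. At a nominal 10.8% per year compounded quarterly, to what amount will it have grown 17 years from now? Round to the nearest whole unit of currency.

Periodic rate i = 0.108/4 = 0.027; n = 17 × 4 = 68 periods.
32,500 × (1+0.027)^68 = 32,500 × 6.120546 = 198,917.7442

€198,918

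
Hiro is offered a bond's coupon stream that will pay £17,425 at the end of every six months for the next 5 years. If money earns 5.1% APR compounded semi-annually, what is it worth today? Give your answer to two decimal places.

Periodic rate i = 0.051/2 = 0.0255; n = 5 × 2 = 10 periods.
PV = 17425 × [1 − (1+0.0255)^(−10)] / 0.0255 = 17425 × 8.729495 = 152,111.4474

£152,111.45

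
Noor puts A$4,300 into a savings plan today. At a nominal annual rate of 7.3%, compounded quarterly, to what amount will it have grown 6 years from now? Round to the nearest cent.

i = 0.073/4 = 0.01825 per quarter; n = 6·4 = 24.
FV = PV·(1+i)^n = 4,300 × 1.543498 = 6,637.0411

A$6,637.04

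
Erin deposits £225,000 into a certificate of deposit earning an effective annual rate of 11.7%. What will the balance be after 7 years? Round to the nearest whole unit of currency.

£488,152

FV = PV·(1+i)^n = 225,000 × 2.169563 = 488,151.6144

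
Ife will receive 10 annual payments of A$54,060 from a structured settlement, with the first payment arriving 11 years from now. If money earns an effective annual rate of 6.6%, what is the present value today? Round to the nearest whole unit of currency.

A$204,142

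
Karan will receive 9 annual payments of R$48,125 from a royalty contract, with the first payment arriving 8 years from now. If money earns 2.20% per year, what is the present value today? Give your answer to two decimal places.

R$334,108.74

Value one period before first payment (t=7): 48125 × [1 − (1+0.022)^(−9)] / 0.022 = 48125 × 8.084876 = 389,084.6551
Discount back 7 years: 389,084.6551 × (1+0.022)^(−7) = 389,084.6551 × 0.858704 = 334,108.7370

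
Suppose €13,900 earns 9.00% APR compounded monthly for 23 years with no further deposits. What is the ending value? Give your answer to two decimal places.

With 12 periods per year: i = 0.0075, n = 276.
13,900 × (1+0.0075)^276 = 13,900 × 7.863848 = 109,307.4917

€109,307.49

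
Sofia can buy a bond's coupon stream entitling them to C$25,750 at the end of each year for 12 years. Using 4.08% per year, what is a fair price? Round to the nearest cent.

C$240,547.75

PV = 25750 × [1 − (1+0.0408)^(−12)] / 0.0408 = 25750 × 9.341660 = 240,547.7509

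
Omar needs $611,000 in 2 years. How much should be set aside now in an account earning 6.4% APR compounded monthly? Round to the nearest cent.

Periodic rate i = 0.064/12 = 0.00533333; n = 2 × 12 = 24 periods.
Discount factor = (1+0.00533333)^(−24) = 0.880153; PV = 611,000 × 0.880153 = 537,773.2934

$537,773.29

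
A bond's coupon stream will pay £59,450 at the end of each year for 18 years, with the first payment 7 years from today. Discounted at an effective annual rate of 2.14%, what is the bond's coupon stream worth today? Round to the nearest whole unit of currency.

£775,365

Value one period before first payment (t=6): 59450 × [1 − (1+0.0214)^(−18)] / 0.0214 = 59450 × 14.809120 = 880,402.2068
PV₀ = 880,402.2068 / (1+0.0214)^6 = 880,402.2068 / 1.135469 = 775,364.6578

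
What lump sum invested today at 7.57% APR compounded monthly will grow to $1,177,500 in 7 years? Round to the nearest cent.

With 12 periods per year: i = 0.00630833, n = 84.
Discount factor = (1+0.00630833)^(−84) = 0.589644; PV = 1,177,500 × 0.589644 = 694,306.3036

$694,306.30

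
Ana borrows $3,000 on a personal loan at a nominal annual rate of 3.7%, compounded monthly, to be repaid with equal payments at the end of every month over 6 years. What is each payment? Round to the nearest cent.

i = 0.037/12 = 0.00308333 per month; n = 6·12 = 72.
PMT = 3000 / ( [1 − (1+0.00308333)^(−72)] / 0.00308333 ) = 3000 / 64.479256 = 46.5266

$46.53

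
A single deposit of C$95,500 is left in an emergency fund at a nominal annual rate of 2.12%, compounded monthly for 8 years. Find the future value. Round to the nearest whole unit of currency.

With 12 periods per year: i = 0.00176667, n = 96.
FV = PV·(1+i)^n = 95,500 × 1.184654 = 113,134.4133

C$113,134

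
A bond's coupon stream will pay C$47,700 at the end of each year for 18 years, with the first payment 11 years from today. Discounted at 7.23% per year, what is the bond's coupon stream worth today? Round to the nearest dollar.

C$234,821

Value one period before first payment (t=10): 47700 × [1 − (1+0.0723)^(−18)] / 0.0723 = 47700 × 9.894233 = 471,954.9352
PV₀ = 471,954.9352 / (1+0.0723)^10 = 471,954.9352 / 2.009847 = 234,821.2913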